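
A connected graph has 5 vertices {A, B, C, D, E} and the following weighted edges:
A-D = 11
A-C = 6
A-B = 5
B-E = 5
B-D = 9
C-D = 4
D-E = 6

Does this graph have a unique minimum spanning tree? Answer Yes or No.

Kruskal: consider edges lightest-first.
C-D (4): add — endpoints in different components.
A-B (5): add — endpoints in different components.
B-E (5): add — endpoints in different components.
A-C (6): add — endpoints in different components.
Non-tree edge D-E has weight 6, equal to the heaviest edge on its tree cycle — swapping gives another MST of the same weight. Not unique.

No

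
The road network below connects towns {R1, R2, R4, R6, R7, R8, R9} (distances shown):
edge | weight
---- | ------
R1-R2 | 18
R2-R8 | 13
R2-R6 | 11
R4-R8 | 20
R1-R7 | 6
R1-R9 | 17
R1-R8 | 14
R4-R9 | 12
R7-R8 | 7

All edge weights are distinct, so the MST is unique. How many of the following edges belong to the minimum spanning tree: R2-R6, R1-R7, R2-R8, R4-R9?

Kruskal's algorithm — process edges by increasing weight (ties by edge label):
R1-R7 (6): add. Components now {R1,R7} {R2} {R9} {R8} {R4} {R6}
R7-R8 (7): add. Components now {R1,R7,R8} {R2} {R9} {R4} {R6}
R2-R6 (11): add. Components now {R1,R7,R8} {R2,R6} {R9} {R4}
R4-R9 (12): add. Components now {R1,R7,R8} {R2,R6} {R4,R9}
R2-R8 (13): add. Components now {R1,R2,R6,R7,R8} {R4,R9}
R1-R8 (14): skip — R1 and R8 already connected.
R1-R9 (17): add. Components now {R1,R2,R4,R6,R7,R8,R9}
MST edge set: {R1-R7, R7-R8, R2-R6, R4-R9, R2-R8, R1-R9}.
Of the listed edges, {R2-R6, R1-R7, R2-R8, R4-R9} are in the MST → 4.

4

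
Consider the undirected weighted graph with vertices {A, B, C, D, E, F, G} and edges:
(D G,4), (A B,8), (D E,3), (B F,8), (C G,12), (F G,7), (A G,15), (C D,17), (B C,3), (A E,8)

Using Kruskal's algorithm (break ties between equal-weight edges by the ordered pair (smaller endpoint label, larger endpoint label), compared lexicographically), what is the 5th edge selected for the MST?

A-B

Kruskal's algorithm — process edges by increasing weight (ties by edge label):
B C (3): add — endpoints in different components.
D E (3): add — endpoints in different components.
D G (4): add — endpoints in different components.
F G (7): add — endpoints in different components.
A B (8): add — endpoints in different components.
A E (8): add — endpoints in different components.
The 5th edge added is A B.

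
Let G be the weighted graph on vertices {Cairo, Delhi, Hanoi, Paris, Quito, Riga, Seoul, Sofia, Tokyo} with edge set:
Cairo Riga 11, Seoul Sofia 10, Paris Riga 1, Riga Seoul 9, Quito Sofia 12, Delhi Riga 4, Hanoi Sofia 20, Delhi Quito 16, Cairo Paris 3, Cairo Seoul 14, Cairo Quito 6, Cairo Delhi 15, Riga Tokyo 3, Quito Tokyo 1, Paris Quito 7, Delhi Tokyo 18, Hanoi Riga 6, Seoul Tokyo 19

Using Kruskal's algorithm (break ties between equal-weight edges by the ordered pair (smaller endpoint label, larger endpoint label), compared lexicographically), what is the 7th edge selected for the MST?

Kruskal: consider edges lightest-first.
Paris Riga (1): add — endpoints in different components.
Quito Tokyo (1): add — endpoints in different components.
Cairo Paris (3): add — endpoints in different components.
Riga Tokyo (3): add — endpoints in different components.
Delhi Riga (4): add — endpoints in different components.
Cairo Quito (6): skip — Cairo and Quito already connected.
Hanoi Riga (6): add — endpoints in different components.
Paris Quito (7): skip — Paris and Quito already connected.
Riga Seoul (9): add — endpoints in different components.
Seoul Sofia (10): add — endpoints in different components.
The 7th edge added is Riga Seoul.

Riga-Seoul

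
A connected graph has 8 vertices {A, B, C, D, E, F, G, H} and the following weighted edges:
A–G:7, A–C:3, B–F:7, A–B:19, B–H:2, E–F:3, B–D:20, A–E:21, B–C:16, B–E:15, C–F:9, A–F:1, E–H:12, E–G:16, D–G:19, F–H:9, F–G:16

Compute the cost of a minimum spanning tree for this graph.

Grow the tree from B using Prim:
Step 1: cheapest edge leaving the tree is B–H (2); add H.
Step 2: cheapest edge leaving the tree is B–F (7); add F.
Step 3: cheapest edge leaving the tree is A–F (1); add A.
Step 4: cheapest edge leaving the tree is A–C (3); add C.
Step 5: cheapest edge leaving the tree is E–F (3); add E.
Step 6: cheapest edge leaving the tree is A–G (7); add G.
Step 7: cheapest edge leaving the tree is D–G (19); add D.
MST edges: B–H, B–F, A–F, A–C, E–F, A–G, D–G; total weight 2+7+1+3+3+7+19 = 42.

42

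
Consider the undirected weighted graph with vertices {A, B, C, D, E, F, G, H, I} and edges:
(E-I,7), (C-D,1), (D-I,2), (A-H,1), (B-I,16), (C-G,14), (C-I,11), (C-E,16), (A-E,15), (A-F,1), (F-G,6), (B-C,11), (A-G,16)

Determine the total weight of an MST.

43

Kruskal: consider edges lightest-first.
A-F (1): add — endpoints in different components.
A-H (1): add — endpoints in different components.
C-D (1): add — endpoints in different components.
D-I (2): add — endpoints in different components.
F-G (6): add — endpoints in different components.
E-I (7): add — endpoints in different components.
B-C (11): add — endpoints in different components.
C-I (11): skip — C and I already connected.
C-G (14): add — endpoints in different components.
MST edges: A-F, A-H, C-D, D-I, F-G, E-I, B-C, C-G; total weight 1+1+1+2+6+7+11+14 = 43.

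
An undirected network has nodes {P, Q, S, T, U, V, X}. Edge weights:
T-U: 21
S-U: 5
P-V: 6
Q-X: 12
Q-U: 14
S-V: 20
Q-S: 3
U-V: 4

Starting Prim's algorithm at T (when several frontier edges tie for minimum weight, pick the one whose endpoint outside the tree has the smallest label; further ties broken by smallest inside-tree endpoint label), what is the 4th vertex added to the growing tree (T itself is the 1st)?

S

Grow the tree from T using Prim:
Step 1: frontier [T-U 21] → take T-U (21); add U.
Step 2: frontier [U-V 4, S-U 5, Q-U 14] → take U-V (4); add V.
Step 3: frontier [S-U 5, Q-U 14, P-V 6, S-V 20] → take S-U (5); add S.
Step 4: frontier [Q-S 3, Q-U 14, P-V 6] → take Q-S (3); add Q.
Step 5: frontier [Q-X 12, P-V 6] → take P-V (6); add P.
Step 6: frontier [Q-X 12] → take Q-X (12); add X.
Vertex order: T, U, V, S, Q, P, X. The 4th vertex is S.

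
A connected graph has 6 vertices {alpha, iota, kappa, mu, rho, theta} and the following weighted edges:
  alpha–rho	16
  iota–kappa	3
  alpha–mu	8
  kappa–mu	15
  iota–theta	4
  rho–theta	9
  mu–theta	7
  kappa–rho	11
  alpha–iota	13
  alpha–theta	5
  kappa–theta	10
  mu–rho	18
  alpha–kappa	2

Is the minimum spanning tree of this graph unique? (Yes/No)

Sort edges by weight, then run Kruskal:
alpha–kappa (2): add — endpoints in different components.
iota–kappa (3): add — endpoints in different components.
iota–theta (4): add — endpoints in different components.
alpha–theta (5): skip — theta and alpha already connected.
mu–theta (7): add — endpoints in different components.
alpha–mu (8): skip — mu and alpha already connected.
rho–theta (9): add — endpoints in different components.
Every non-tree edge has weight strictly greater than the heaviest edge on the tree path between its endpoints, so the MST is unique.

Yes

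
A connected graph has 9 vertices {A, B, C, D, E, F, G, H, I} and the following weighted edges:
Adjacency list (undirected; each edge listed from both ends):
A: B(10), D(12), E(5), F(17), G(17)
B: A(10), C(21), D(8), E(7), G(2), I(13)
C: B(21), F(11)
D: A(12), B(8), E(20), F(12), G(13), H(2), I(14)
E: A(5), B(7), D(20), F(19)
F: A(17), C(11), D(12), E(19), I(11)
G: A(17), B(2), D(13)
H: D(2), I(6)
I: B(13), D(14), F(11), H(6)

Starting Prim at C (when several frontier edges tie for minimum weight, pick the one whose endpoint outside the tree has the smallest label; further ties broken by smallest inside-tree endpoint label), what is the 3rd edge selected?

Prim's algorithm from C:
Step 1: cheapest edge leaving the tree is C-F (11); add F.
Step 2: cheapest edge leaving the tree is F-I (11); add I.
Step 3: cheapest edge leaving the tree is H-I (6); add H.
Step 4: cheapest edge leaving the tree is D-H (2); add D.
Step 5: cheapest edge leaving the tree is B-D (8); add B.
Step 6: cheapest edge leaving the tree is B-G (2); add G.
Step 7: cheapest edge leaving the tree is B-E (7); add E.
Step 8: cheapest edge leaving the tree is A-E (5); add A.
The 3rd edge added is H-I.

H-I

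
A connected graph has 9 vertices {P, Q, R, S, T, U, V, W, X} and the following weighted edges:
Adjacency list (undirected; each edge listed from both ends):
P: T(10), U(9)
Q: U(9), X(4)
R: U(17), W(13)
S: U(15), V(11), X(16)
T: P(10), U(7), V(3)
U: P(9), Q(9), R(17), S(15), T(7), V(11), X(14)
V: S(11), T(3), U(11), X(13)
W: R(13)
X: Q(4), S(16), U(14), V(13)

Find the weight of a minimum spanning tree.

73

Grow the tree from X using Prim:
Step 1: frontier [Q—X 4, V—X 13, U—X 14, S—X 16] → take Q—X (4); add Q.
Step 2: frontier [Q—U 9, V—X 13, U—X 14, S—X 16] → take Q—U (9); add U.
Step 3: frontier [T—U 7, P—U 9, U—V 11, S—U 15, R—U 17, V—X 13, S—X 16] → take T—U (7); add T.
Step 4: frontier [T—V 3, P—T 10, P—U 9, U—V 11, S—U 15, R—U 17, V—X 13, S—X 16] → take T—V (3); add V.
Step 5: frontier [P—T 10, P—U 9, S—U 15, R—U 17, S—V 11, S—X 16] → take P—U (9); add P.
Step 6: frontier [S—U 15, R—U 17, S—V 11, S—X 16] → take S—V (11); add S.
Step 7: frontier [R—U 17] → take R—U (17); add R.
Step 8: frontier [R—W 13] → take R—W (13); add W.
MST edges: Q—X, Q—U, T—U, T—V, P—U, S—V, R—U, R—W; total weight 4+9+7+3+9+11+17+13 = 73.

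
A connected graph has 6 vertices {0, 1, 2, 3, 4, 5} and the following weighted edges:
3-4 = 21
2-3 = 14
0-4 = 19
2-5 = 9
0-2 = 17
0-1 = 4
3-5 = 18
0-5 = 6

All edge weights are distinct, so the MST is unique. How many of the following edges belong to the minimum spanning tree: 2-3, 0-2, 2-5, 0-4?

3

Kruskal's algorithm — process edges by increasing weight (ties by edge label):
0-1 (4): add — endpoints in different components.
0-5 (6): add — endpoints in different components.
2-5 (9): add — endpoints in different components.
2-3 (14): add — endpoints in different components.
0-2 (17): skip — 0 and 2 already connected.
3-5 (18): skip — 3 and 5 already connected.
0-4 (19): add — endpoints in different components.
MST edge set: {0-1, 0-5, 2-5, 2-3, 0-4}.
Of the listed edges, {2-3, 2-5, 0-4} are in the MST → 3.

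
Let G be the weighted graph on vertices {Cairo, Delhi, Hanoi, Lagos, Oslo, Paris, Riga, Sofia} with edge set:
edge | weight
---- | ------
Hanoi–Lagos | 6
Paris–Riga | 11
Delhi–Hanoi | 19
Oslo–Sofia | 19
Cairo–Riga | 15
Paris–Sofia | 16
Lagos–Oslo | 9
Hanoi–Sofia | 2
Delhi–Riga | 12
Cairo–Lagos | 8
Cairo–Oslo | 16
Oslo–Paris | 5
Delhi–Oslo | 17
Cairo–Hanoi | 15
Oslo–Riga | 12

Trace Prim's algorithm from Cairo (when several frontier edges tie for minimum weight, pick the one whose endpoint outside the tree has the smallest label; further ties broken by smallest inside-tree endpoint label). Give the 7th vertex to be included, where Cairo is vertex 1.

Riga

Prim's algorithm from Cairo:
Step 1: cheapest edge leaving the tree is Cairo–Lagos (8); add Lagos.
Step 2: cheapest edge leaving the tree is Hanoi–Lagos (6); add Hanoi.
Step 3: cheapest edge leaving the tree is Hanoi–Sofia (2); add Sofia.
Step 4: cheapest edge leaving the tree is Lagos–Oslo (9); add Oslo.
Step 5: cheapest edge leaving the tree is Oslo–Paris (5); add Paris.
Step 6: cheapest edge leaving the tree is Paris–Riga (11); add Riga.
Step 7: cheapest edge leaving the tree is Delhi–Riga (12); add Delhi.
Vertex order: Cairo, Lagos, Hanoi, Sofia, Oslo, Paris, Riga, Delhi. The 7th vertex is Riga.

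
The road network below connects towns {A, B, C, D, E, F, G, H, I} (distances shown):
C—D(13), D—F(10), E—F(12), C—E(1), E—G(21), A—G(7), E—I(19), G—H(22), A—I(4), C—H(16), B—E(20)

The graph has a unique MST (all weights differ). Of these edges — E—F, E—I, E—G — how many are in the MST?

Kruskal: consider edges lightest-first.
C—E (1): add — endpoints in different components.
A—I (4): add — endpoints in different components.
A—G (7): add — endpoints in different components.
D—F (10): add — endpoints in different components.
E—F (12): add — endpoints in different components.
C—D (13): skip — C and D already connected.
C—H (16): add — endpoints in different components.
E—I (19): add — endpoints in different components.
B—E (20): add — endpoints in different components.
MST edge set: {C—E, A—I, A—G, D—F, E—F, C—H, E—I, B—E}.
Of the listed edges, {E—F, E—I} are in the MST → 2.

2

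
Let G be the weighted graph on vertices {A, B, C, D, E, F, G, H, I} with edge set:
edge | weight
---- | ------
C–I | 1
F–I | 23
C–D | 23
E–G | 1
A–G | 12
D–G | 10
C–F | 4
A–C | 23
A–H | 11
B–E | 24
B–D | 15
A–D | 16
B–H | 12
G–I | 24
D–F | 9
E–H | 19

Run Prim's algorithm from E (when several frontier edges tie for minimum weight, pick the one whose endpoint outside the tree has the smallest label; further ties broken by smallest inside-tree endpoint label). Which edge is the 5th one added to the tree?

C-I

Prim's algorithm from E:
Step 1: cheapest edge leaving the tree is E–G (1); add G.
Step 2: cheapest edge leaving the tree is D–G (10); add D.
Step 3: cheapest edge leaving the tree is D–F (9); add F.
Step 4: cheapest edge leaving the tree is C–F (4); add C.
Step 5: cheapest edge leaving the tree is C–I (1); add I.
Step 6: cheapest edge leaving the tree is A–G (12); add A.
Step 7: cheapest edge leaving the tree is A–H (11); add H.
Step 8: cheapest edge leaving the tree is B–H (12); add B.
The 5th edge added is C–I.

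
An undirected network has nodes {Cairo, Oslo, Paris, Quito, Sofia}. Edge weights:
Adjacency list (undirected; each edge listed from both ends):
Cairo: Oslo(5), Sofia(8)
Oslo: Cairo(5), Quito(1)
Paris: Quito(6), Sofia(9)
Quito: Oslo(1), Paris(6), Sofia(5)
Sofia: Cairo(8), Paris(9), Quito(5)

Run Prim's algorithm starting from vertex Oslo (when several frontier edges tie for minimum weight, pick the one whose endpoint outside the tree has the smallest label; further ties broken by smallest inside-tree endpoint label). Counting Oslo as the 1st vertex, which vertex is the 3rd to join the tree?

Cairo

Prim's algorithm from Oslo:
Step 1: frontier [Oslo-Quito 1, Cairo-Oslo 5] → take Oslo-Quito (1); add Quito.
Step 2: frontier [Cairo-Oslo 5, Quito-Sofia 5, Paris-Quito 6] → take Cairo-Oslo (5); add Cairo.
Step 3: frontier [Cairo-Sofia 8, Quito-Sofia 5, Paris-Quito 6] → take Quito-Sofia (5); add Sofia.
Step 4: frontier [Paris-Quito 6, Paris-Sofia 9] → take Paris-Quito (6); add Paris.
Vertex order: Oslo, Quito, Cairo, Sofia, Paris. The 3rd vertex is Cairo.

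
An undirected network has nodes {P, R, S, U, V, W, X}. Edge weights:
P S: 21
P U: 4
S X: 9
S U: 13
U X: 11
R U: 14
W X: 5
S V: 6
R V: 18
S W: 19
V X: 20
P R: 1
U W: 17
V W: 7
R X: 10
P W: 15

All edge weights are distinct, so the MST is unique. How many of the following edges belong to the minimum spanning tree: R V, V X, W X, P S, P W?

Kruskal's algorithm — process edges by increasing weight (ties by edge label):
P R (1): add. Components now {W} {P,R} {X} {S} {V} {U}
P U (4): add. Components now {W} {P,R,U} {X} {S} {V}
W X (5): add. Components now {W,X} {P,R,U} {S} {V}
S V (6): add. Components now {W,X} {P,R,U} {S,V}
V W (7): add. Components now {S,V,W,X} {P,R,U}
S X (9): skip — X and S already connected.
R X (10): add. Components now {P,R,S,U,V,W,X}
MST edge set: {P R, P U, W X, S V, V W, R X}.
Of the listed edges, {W X} are in the MST → 1.

1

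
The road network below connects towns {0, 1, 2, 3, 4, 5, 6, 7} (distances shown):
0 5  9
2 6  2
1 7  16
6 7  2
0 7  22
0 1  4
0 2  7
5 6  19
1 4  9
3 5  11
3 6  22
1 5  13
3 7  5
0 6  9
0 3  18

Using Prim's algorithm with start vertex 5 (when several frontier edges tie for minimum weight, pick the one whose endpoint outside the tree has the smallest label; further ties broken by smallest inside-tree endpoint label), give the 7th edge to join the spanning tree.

Prim, starting at 5.
Step 1: cheapest edge leaving the tree is 0 5 (9); add 0.
Step 2: cheapest edge leaving the tree is 0 1 (4); add 1.
Step 3: cheapest edge leaving the tree is 0 2 (7); add 2.
Step 4: cheapest edge leaving the tree is 2 6 (2); add 6.
Step 5: cheapest edge leaving the tree is 6 7 (2); add 7.
Step 6: cheapest edge leaving the tree is 3 7 (5); add 3.
Step 7: cheapest edge leaving the tree is 1 4 (9); add 4.
The 7th edge added is 1 4.

1-4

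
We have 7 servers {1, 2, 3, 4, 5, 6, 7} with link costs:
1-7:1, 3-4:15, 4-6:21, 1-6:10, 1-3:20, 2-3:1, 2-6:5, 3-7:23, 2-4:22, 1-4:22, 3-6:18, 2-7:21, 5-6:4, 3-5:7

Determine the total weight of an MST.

36

Kruskal: consider edges lightest-first.
1-7 (1): add — endpoints in different components.
2-3 (1): add — endpoints in different components.
5-6 (4): add — endpoints in different components.
2-6 (5): add — endpoints in different components.
3-5 (7): skip — 3 and 5 already connected.
1-6 (10): add — endpoints in different components.
3-4 (15): add — endpoints in different components.
MST edges: 1-7, 2-3, 5-6, 2-6, 1-6, 3-4; total weight 1+1+4+5+10+15 = 36.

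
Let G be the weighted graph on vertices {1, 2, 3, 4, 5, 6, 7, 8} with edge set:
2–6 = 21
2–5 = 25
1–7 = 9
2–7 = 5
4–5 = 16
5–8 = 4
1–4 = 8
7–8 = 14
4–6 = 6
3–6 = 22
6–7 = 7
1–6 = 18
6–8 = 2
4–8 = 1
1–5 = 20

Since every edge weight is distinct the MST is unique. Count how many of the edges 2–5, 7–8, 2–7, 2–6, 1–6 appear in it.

Kruskal: consider edges lightest-first.
4–8 (1): add — endpoints in different components.
6–8 (2): add — endpoints in different components.
5–8 (4): add — endpoints in different components.
2–7 (5): add — endpoints in different components.
4–6 (6): skip — 4 and 6 already connected.
6–7 (7): add — endpoints in different components.
1–4 (8): add — endpoints in different components.
1–7 (9): skip — 1 and 7 already connected.
7–8 (14): skip — 7 and 8 already connected.
4–5 (16): skip — 4 and 5 already connected.
1–6 (18): skip — 1 and 6 already connected.
1–5 (20): skip — 1 and 5 already connected.
2–6 (21): skip — 2 and 6 already connected.
3–6 (22): add — endpoints in different components.
MST edge set: {4–8, 6–8, 5–8, 2–7, 6–7, 1–4, 3–6}.
Of the listed edges, {2–7} are in the MST → 1.

1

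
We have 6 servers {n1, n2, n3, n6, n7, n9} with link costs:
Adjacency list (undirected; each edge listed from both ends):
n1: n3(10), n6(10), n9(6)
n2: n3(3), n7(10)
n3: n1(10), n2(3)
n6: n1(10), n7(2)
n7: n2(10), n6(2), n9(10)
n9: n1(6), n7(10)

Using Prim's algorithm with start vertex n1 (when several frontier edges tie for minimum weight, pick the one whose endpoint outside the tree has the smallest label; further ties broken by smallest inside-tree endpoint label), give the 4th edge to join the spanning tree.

Grow the tree from n1 using Prim:
Step 1: cheapest edge leaving the tree is n1–n9 (6); add n9.
Step 2: cheapest edge leaving the tree is n1–n3 (10); add n3.
Step 3: cheapest edge leaving the tree is n2–n3 (3); add n2.
Step 4: cheapest edge leaving the tree is n1–n6 (10); add n6.
Step 5: cheapest edge leaving the tree is n6–n7 (2); add n7.
The 4th edge added is n1–n6.

n1-n6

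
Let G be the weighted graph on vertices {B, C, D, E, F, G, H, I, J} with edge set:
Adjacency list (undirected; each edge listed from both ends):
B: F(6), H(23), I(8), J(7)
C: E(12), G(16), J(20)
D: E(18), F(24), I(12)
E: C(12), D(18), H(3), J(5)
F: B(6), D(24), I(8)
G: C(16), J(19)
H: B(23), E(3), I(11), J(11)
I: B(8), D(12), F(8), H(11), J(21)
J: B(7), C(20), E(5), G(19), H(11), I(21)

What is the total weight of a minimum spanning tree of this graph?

69

Sort edges by weight, then run Kruskal:
E–H (3): add — endpoints in different components.
E–J (5): add — endpoints in different components.
B–F (6): add — endpoints in different components.
B–J (7): add — endpoints in different components.
B–I (8): add — endpoints in different components.
F–I (8): skip — F and I already connected.
H–I (11): skip — H and I already connected.
H–J (11): skip — H and J already connected.
C–E (12): add — endpoints in different components.
D–I (12): add — endpoints in different components.
C–G (16): add — endpoints in different components.
MST edges: E–H, E–J, B–F, B–J, B–I, C–E, D–I, C–G; total weight 3+5+6+7+8+12+12+16 = 69.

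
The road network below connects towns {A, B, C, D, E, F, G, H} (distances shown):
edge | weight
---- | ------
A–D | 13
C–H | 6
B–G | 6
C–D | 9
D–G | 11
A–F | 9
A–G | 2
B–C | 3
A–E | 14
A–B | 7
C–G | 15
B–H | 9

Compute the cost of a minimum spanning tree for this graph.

49

Prim, starting at F.
Step 1: cheapest edge leaving the tree is A–F (9); add A.
Step 2: cheapest edge leaving the tree is A–G (2); add G.
Step 3: cheapest edge leaving the tree is B–G (6); add B.
Step 4: cheapest edge leaving the tree is B–C (3); add C.
Step 5: cheapest edge leaving the tree is C–H (6); add H.
Step 6: cheapest edge leaving the tree is C–D (9); add D.
Step 7: cheapest edge leaving the tree is A–E (14); add E.
MST edges: A–F, A–G, B–G, B–C, C–H, C–D, A–E; total weight 9+2+6+3+6+9+14 = 49.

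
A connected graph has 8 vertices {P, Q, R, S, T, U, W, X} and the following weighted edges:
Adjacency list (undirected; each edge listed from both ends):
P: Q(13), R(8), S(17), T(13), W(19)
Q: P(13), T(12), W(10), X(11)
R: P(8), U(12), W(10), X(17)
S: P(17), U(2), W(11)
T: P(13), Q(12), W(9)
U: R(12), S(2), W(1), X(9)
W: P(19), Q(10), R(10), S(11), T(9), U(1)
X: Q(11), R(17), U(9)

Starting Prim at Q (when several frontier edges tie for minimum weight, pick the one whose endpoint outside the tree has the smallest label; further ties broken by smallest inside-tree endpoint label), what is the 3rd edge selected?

Prim's algorithm from Q:
Step 1: cheapest edge leaving the tree is Q—W (10); add W.
Step 2: cheapest edge leaving the tree is U—W (1); add U.
Step 3: cheapest edge leaving the tree is S—U (2); add S.
Step 4: cheapest edge leaving the tree is T—W (9); add T.
Step 5: cheapest edge leaving the tree is U—X (9); add X.
Step 6: cheapest edge leaving the tree is R—W (10); add R.
Step 7: cheapest edge leaving the tree is P—R (8); add P.
The 3rd edge added is S—U.

S-U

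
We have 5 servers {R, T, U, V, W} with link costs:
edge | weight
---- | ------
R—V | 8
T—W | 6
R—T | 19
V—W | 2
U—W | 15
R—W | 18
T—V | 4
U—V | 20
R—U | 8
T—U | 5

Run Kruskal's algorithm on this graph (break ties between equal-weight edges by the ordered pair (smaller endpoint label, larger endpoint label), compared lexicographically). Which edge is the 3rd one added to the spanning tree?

T-U

Sort edges by weight, then run Kruskal:
V—W (2): add. Components now {V,W} {R} {T} {U}
T—V (4): add. Components now {T,V,W} {R} {U}
T—U (5): add. Components now {T,U,V,W} {R}
T—W (6): skip — T and W already connected.
R—U (8): add. Components now {R,T,U,V,W}
The 3rd edge added is T—U.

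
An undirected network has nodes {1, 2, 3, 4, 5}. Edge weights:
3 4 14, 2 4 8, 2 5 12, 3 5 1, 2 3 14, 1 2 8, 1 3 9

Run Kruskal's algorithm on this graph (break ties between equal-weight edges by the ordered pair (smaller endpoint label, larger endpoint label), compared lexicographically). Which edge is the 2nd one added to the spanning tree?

1-2

Kruskal's algorithm — process edges by increasing weight (ties by edge label):
3 5 (1): add. Components now {1} {2} {3,5} {4}
1 2 (8): add. Components now {1,2} {3,5} {4}
2 4 (8): add. Components now {1,2,4} {3,5}
1 3 (9): add. Components now {1,2,3,4,5}
The 2nd edge added is 1 2.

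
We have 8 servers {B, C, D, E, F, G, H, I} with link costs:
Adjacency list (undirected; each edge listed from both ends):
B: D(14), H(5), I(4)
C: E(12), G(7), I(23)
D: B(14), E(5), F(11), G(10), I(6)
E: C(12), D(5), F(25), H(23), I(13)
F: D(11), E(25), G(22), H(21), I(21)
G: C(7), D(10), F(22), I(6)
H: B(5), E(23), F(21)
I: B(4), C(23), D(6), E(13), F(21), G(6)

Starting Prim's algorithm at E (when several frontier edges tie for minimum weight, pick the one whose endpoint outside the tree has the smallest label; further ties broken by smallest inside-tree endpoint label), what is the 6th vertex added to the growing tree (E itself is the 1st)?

G

Prim's algorithm from E:
Step 1: cheapest edge leaving the tree is D—E (5); add D.
Step 2: cheapest edge leaving the tree is D—I (6); add I.
Step 3: cheapest edge leaving the tree is B—I (4); add B.
Step 4: cheapest edge leaving the tree is B—H (5); add H.
Step 5: cheapest edge leaving the tree is G—I (6); add G.
Step 6: cheapest edge leaving the tree is C—G (7); add C.
Step 7: cheapest edge leaving the tree is D—F (11); add F.
Vertex order: E, D, I, B, H, G, C, F. The 6th vertex is G.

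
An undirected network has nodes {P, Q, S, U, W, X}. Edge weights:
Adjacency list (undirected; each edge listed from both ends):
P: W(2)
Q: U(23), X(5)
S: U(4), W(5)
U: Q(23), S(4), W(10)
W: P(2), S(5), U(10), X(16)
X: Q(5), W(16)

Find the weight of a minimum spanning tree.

Grow the tree from W using Prim:
Step 1: cheapest edge leaving the tree is P—W (2); add P.
Step 2: cheapest edge leaving the tree is S—W (5); add S.
Step 3: cheapest edge leaving the tree is S—U (4); add U.
Step 4: cheapest edge leaving the tree is W—X (16); add X.
Step 5: cheapest edge leaving the tree is Q—X (5); add Q.
MST edges: P—W, S—W, S—U, W—X, Q—X; total weight 2+5+4+16+5 = 32.

32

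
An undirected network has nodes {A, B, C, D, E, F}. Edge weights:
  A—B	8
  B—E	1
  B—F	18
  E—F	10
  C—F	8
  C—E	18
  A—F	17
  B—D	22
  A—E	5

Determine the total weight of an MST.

46

Sort edges by weight, then run Kruskal:
B—E (1): add. Components now {A} {B,E} {C} {D} {F}
A—E (5): add. Components now {A,B,E} {C} {D} {F}
A—B (8): skip — A and B already connected.
C—F (8): add. Components now {A,B,E} {C,F} {D}
E—F (10): add. Components now {A,B,C,E,F} {D}
A—F (17): skip — A and F already connected.
B—F (18): skip — B and F already connected.
C—E (18): skip — C and E already connected.
B—D (22): add. Components now {A,B,C,D,E,F}
MST edges: B—E, A—E, C—F, E—F, B—D; total weight 1+5+8+10+22 = 46.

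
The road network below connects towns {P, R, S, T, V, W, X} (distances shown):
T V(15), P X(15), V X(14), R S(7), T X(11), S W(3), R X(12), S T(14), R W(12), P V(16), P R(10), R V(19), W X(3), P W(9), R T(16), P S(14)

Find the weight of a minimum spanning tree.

Kruskal's algorithm — process edges by increasing weight (ties by edge label):
S W (3): add — endpoints in different components.
W X (3): add — endpoints in different components.
R S (7): add — endpoints in different components.
P W (9): add — endpoints in different components.
P R (10): skip — R and P already connected.
T X (11): add — endpoints in different components.
R W (12): skip — W and R already connected.
R X (12): skip — R and X already connected.
P S (14): skip — S and P already connected.
S T (14): skip — S and T already connected.
V X (14): add — endpoints in different components.
MST edges: S W, W X, R S, P W, T X, V X; total weight 3+3+7+9+11+14 = 47.

47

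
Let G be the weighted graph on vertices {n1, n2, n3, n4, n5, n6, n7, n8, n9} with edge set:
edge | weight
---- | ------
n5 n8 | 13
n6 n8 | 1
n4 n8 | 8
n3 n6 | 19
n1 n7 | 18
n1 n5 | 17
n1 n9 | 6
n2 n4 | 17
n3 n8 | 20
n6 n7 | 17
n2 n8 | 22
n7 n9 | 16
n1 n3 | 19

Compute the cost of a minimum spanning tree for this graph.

Prim's algorithm from n7:
Step 1: cheapest edge leaving the tree is n7 n9 (16); add n9.
Step 2: cheapest edge leaving the tree is n1 n9 (6); add n1.
Step 3: cheapest edge leaving the tree is n1 n5 (17); add n5.
Step 4: cheapest edge leaving the tree is n5 n8 (13); add n8.
Step 5: cheapest edge leaving the tree is n6 n8 (1); add n6.
Step 6: cheapest edge leaving the tree is n4 n8 (8); add n4.
Step 7: cheapest edge leaving the tree is n2 n4 (17); add n2.
Step 8: cheapest edge leaving the tree is n1 n3 (19); add n3.
MST edges: n7 n9, n1 n9, n1 n5, n5 n8, n6 n8, n4 n8, n2 n4, n1 n3; total weight 16+6+17+13+1+8+17+19 = 97.

97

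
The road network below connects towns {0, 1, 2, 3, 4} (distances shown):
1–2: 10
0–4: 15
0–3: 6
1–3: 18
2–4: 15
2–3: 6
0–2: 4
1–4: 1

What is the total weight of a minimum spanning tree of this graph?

21

Kruskal: consider edges lightest-first.
1–4 (1): add — endpoints in different components.
0–2 (4): add — endpoints in different components.
0–3 (6): add — endpoints in different components.
2–3 (6): skip — 2 and 3 already connected.
1–2 (10): add — endpoints in different components.
MST edges: 1–4, 0–2, 0–3, 1–2; total weight 1+4+6+10 = 21.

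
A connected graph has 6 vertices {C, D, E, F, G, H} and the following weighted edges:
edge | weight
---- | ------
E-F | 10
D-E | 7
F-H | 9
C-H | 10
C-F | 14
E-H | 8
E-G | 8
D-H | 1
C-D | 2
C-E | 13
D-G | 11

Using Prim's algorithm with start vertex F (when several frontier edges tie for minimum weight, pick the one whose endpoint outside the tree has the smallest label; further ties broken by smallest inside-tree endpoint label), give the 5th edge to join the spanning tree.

Grow the tree from F using Prim:
Step 1: frontier [F-H 9, E-F 10, C-F 14] → take F-H (9); add H.
Step 2: frontier [E-F 10, C-F 14, D-H 1, E-H 8, C-H 10] → take D-H (1); add D.
Step 3: frontier [C-D 2, D-E 7, D-G 11, E-F 10, C-F 14, E-H 8, C-H 10] → take C-D (2); add C.
Step 4: frontier [C-E 13, D-E 7, D-G 11, E-F 10, E-H 8] → take D-E (7); add E.
Step 5: frontier [D-G 11, E-G 8] → take E-G (8); add G.
The 5th edge added is E-G.

E-G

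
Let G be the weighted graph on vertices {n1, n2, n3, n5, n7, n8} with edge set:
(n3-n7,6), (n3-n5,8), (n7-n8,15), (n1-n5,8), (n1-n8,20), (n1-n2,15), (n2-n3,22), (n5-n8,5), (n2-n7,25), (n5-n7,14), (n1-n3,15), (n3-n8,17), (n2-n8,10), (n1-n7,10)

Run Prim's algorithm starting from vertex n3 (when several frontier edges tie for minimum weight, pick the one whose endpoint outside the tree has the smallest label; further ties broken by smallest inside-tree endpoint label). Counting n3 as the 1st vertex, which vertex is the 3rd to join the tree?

n5

Grow the tree from n3 using Prim:
Step 1: cheapest edge leaving the tree is n3-n7 (6); add n7.
Step 2: cheapest edge leaving the tree is n3-n5 (8); add n5.
Step 3: cheapest edge leaving the tree is n5-n8 (5); add n8.
Step 4: cheapest edge leaving the tree is n1-n5 (8); add n1.
Step 5: cheapest edge leaving the tree is n2-n8 (10); add n2.
Vertex order: n3, n7, n5, n8, n1, n2. The 3rd vertex is n5.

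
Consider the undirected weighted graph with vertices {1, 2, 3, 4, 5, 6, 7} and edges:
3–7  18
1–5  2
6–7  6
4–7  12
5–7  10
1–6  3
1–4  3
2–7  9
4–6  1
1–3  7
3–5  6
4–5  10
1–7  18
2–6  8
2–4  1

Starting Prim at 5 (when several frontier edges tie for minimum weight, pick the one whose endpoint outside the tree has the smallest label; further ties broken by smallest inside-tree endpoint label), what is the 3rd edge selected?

2-4

Grow the tree from 5 using Prim:
Step 1: cheapest edge leaving the tree is 1–5 (2); add 1.
Step 2: cheapest edge leaving the tree is 1–4 (3); add 4.
Step 3: cheapest edge leaving the tree is 2–4 (1); add 2.
Step 4: cheapest edge leaving the tree is 4–6 (1); add 6.
Step 5: cheapest edge leaving the tree is 3–5 (6); add 3.
Step 6: cheapest edge leaving the tree is 6–7 (6); add 7.
The 3rd edge added is 2–4.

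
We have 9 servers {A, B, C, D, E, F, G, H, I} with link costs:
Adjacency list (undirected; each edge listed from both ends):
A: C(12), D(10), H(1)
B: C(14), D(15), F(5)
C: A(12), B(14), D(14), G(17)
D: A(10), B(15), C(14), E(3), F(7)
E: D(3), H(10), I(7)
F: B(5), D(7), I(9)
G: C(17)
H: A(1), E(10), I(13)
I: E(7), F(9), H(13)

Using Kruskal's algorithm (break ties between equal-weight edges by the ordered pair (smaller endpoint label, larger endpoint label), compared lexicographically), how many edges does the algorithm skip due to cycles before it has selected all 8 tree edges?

6

Sort edges by weight, then run Kruskal:
A-H (1): add — endpoints in different components.
D-E (3): add — endpoints in different components.
B-F (5): add — endpoints in different components.
D-F (7): add — endpoints in different components.
E-I (7): add — endpoints in different components.
F-I (9): skip — F and I already connected.
A-D (10): add — endpoints in different components.
E-H (10): skip — E and H already connected.
A-C (12): add — endpoints in different components.
H-I (13): skip — H and I already connected.
B-C (14): skip — B and C already connected.
C-D (14): skip — C and D already connected.
B-D (15): skip — B and D already connected.
C-G (17): add — endpoints in different components.
Edges rejected before the tree was complete: 6.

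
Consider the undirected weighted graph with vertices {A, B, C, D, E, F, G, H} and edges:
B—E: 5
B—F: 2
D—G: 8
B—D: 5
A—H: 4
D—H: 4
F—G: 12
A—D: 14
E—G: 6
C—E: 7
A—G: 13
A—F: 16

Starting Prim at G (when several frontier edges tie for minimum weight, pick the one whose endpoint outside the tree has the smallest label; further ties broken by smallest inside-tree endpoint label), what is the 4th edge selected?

Grow the tree from G using Prim:
Step 1: frontier [E—G 6, D—G 8, F—G 12, A—G 13] → take E—G (6); add E.
Step 2: frontier [B—E 5, C—E 7, D—G 8, F—G 12, A—G 13] → take B—E (5); add B.
Step 3: frontier [B—F 2, B—D 5, C—E 7, D—G 8, F—G 12, A—G 13] → take B—F (2); add F.
Step 4: frontier [B—D 5, C—E 7, A—F 16, D—G 8, A—G 13] → take B—D (5); add D.
Step 5: frontier [D—H 4, A—D 14, C—E 7, A—F 16, A—G 13] → take D—H (4); add H.
Step 6: frontier [A—D 14, C—E 7, A—F 16, A—G 13, A—H 4] → take A—H (4); add A.
Step 7: frontier [C—E 7] → take C—E (7); add C.
The 4th edge added is B—D.

B-D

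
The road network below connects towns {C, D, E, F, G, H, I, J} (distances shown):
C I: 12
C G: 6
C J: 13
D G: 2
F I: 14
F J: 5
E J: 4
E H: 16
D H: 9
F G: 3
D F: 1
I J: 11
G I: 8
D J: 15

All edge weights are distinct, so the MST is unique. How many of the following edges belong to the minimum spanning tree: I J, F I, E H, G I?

1

Kruskal: consider edges lightest-first.
D F (1): add — endpoints in different components.
D G (2): add — endpoints in different components.
F G (3): skip — F and G already connected.
E J (4): add — endpoints in different components.
F J (5): add — endpoints in different components.
C G (6): add — endpoints in different components.
G I (8): add — endpoints in different components.
D H (9): add — endpoints in different components.
MST edge set: {D F, D G, E J, F J, C G, G I, D H}.
Of the listed edges, {G I} are in the MST → 1.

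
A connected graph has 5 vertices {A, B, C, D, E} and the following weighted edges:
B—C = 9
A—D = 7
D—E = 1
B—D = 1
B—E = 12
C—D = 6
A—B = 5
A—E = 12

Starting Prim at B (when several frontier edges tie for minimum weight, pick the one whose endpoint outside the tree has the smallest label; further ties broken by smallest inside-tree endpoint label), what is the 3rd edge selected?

Prim, starting at B.
Step 1: cheapest edge leaving the tree is B—D (1); add D.
Step 2: cheapest edge leaving the tree is D—E (1); add E.
Step 3: cheapest edge leaving the tree is A—B (5); add A.
Step 4: cheapest edge leaving the tree is C—D (6); add C.
The 3rd edge added is A—B.

A-B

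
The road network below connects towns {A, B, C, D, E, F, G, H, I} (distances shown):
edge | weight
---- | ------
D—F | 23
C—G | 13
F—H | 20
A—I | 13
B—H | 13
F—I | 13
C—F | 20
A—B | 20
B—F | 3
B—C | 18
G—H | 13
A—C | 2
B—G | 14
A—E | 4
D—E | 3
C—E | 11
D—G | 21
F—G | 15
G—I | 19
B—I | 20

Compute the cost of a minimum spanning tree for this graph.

Grow the tree from H using Prim:
Step 1: cheapest edge leaving the tree is B—H (13); add B.
Step 2: cheapest edge leaving the tree is B—F (3); add F.
Step 3: cheapest edge leaving the tree is G—H (13); add G.
Step 4: cheapest edge leaving the tree is C—G (13); add C.
Step 5: cheapest edge leaving the tree is A—C (2); add A.
Step 6: cheapest edge leaving the tree is A—E (4); add E.
Step 7: cheapest edge leaving the tree is D—E (3); add D.
Step 8: cheapest edge leaving the tree is A—I (13); add I.
MST edges: B—H, B—F, G—H, C—G, A—C, A—E, D—E, A—I; total weight 13+3+13+13+2+4+3+13 = 64.

64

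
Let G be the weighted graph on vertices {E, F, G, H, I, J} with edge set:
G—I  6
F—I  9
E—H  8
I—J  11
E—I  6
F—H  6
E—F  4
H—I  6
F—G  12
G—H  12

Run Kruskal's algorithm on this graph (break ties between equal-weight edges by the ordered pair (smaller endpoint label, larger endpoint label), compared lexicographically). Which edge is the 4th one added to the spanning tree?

Sort edges by weight, then run Kruskal:
E—F (4): add. Components now {E,F} {G} {H} {I} {J}
E—I (6): add. Components now {E,F,I} {G} {H} {J}
F—H (6): add. Components now {E,F,H,I} {G} {J}
G—I (6): add. Components now {E,F,G,H,I} {J}
H—I (6): skip — H and I already connected.
E—H (8): skip — E and H already connected.
F—I (9): skip — F and I already connected.
I—J (11): add. Components now {E,F,G,H,I,J}
The 4th edge added is G—I.

G-I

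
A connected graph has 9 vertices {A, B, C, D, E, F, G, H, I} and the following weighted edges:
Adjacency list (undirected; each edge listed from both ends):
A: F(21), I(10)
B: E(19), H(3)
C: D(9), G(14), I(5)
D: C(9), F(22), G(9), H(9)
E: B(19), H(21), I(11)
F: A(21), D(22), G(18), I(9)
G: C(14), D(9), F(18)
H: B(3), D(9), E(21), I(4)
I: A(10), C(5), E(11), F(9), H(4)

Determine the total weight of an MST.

Kruskal: consider edges lightest-first.
B-H (3): add — endpoints in different components.
H-I (4): add — endpoints in different components.
C-I (5): add — endpoints in different components.
C-D (9): add — endpoints in different components.
D-G (9): add — endpoints in different components.
D-H (9): skip — D and H already connected.
F-I (9): add — endpoints in different components.
A-I (10): add — endpoints in different components.
E-I (11): add — endpoints in different components.
MST edges: B-H, H-I, C-I, C-D, D-G, F-I, A-I, E-I; total weight 3+4+5+9+9+9+10+11 = 60.

60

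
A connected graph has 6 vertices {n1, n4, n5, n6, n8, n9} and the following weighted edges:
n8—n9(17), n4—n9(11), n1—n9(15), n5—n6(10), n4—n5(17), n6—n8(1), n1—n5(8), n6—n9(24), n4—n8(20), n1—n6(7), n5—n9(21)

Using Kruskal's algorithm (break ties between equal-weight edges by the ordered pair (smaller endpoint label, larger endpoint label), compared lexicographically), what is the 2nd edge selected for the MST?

Kruskal's algorithm — process edges by increasing weight (ties by edge label):
n6—n8 (1): add — endpoints in different components.
n1—n6 (7): add — endpoints in different components.
n1—n5 (8): add — endpoints in different components.
n5—n6 (10): skip — n6 and n5 already connected.
n4—n9 (11): add — endpoints in different components.
n1—n9 (15): add — endpoints in different components.
The 2nd edge added is n1—n6.

n1-n6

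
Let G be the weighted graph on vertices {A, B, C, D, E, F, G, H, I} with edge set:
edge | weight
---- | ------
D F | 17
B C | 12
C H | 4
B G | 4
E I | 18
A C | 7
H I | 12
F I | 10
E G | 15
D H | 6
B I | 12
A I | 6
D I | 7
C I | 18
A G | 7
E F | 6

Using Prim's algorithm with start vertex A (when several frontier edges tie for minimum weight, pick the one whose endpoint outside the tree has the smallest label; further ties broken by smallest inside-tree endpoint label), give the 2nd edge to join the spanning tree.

A-C

Prim, starting at A.
Step 1: cheapest edge leaving the tree is A I (6); add I.
Step 2: cheapest edge leaving the tree is A C (7); add C.
Step 3: cheapest edge leaving the tree is C H (4); add H.
Step 4: cheapest edge leaving the tree is D H (6); add D.
Step 5: cheapest edge leaving the tree is A G (7); add G.
Step 6: cheapest edge leaving the tree is B G (4); add B.
Step 7: cheapest edge leaving the tree is F I (10); add F.
Step 8: cheapest edge leaving the tree is E F (6); add E.
The 2nd edge added is A C.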